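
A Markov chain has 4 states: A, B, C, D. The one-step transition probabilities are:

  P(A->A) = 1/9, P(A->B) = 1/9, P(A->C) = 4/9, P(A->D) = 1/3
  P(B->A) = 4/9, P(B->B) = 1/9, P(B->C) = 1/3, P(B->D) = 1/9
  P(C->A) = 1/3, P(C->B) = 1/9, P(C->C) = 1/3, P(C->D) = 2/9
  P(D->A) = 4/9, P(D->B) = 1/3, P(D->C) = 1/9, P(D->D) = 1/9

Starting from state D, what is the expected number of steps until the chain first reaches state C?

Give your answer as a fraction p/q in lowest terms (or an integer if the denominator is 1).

Answer: 297/80

Derivation:
Let h_i = expected steps to first reach C from state i.
Boundary: h_C = 0.
First-step equations for the other states:
  h_A = 1 + 1/9*h_A + 1/9*h_B + 4/9*h_C + 1/3*h_D
  h_B = 1 + 4/9*h_A + 1/9*h_B + 1/3*h_C + 1/9*h_D
  h_D = 1 + 4/9*h_A + 1/3*h_B + 1/9*h_C + 1/9*h_D

Substituting h_C = 0 and rearranging gives the linear system (I - Q) h = 1:
  [8/9, -1/9, -1/3] . (h_A, h_B, h_D) = 1
  [-4/9, 8/9, -1/9] . (h_A, h_B, h_D) = 1
  [-4/9, -1/3, 8/9] . (h_A, h_B, h_D) = 1

Solving yields:
  h_A = 927/320
  h_B = 243/80
  h_D = 297/80

Starting state is D, so the expected hitting time is h_D = 297/80.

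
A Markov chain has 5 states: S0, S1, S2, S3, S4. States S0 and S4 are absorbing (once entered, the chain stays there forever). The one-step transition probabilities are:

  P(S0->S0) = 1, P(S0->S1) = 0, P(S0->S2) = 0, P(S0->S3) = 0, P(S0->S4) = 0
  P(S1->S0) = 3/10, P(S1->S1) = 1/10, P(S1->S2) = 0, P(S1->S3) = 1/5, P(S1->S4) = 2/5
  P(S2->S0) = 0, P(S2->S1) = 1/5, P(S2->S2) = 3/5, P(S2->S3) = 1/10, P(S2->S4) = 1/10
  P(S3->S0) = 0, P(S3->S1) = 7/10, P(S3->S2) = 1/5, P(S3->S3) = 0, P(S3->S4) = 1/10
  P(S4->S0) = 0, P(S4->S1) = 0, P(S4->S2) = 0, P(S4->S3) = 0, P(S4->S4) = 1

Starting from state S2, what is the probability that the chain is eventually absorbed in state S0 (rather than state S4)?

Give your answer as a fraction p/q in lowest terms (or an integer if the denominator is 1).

Let a_i = P(absorbed in S0 | start in state i).
Boundary conditions: a_S0 = 1, a_S4 = 0.
For each transient state i, a_i = sum_j P(i->j) * a_j:
  a_S1 = 3/10*a_S0 + 1/10*a_S1 + 0*a_S2 + 1/5*a_S3 + 2/5*a_S4
  a_S2 = 0*a_S0 + 1/5*a_S1 + 3/5*a_S2 + 1/10*a_S3 + 1/10*a_S4
  a_S3 = 0*a_S0 + 7/10*a_S1 + 1/5*a_S2 + 0*a_S3 + 1/10*a_S4

Substituting a_S0 = 1 and a_S4 = 0, rearrange to (I - Q) a = r where r[i] = P(i -> S0):
  [9/10, 0, -1/5] . (a_S1, a_S2, a_S3) = 3/10
  [-1/5, 2/5, -1/10] . (a_S1, a_S2, a_S3) = 0
  [-7/10, -1/5, 1] . (a_S1, a_S2, a_S3) = 0

Solving yields:
  a_S1 = 57/139
  a_S2 = 81/278
  a_S3 = 48/139

Starting state is S2, so the absorption probability is a_S2 = 81/278.

Answer: 81/278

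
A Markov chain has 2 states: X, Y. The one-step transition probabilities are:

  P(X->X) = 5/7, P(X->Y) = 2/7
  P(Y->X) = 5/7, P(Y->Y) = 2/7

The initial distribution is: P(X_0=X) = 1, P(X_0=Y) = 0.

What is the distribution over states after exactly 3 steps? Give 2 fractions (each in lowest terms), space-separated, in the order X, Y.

Answer: 5/7 2/7

Derivation:
Propagating the distribution step by step (d_{t+1} = d_t * P):
d_0 = (X=1, Y=0)
  d_1[X] = 1*5/7 + 0*5/7 = 5/7
  d_1[Y] = 1*2/7 + 0*2/7 = 2/7
d_1 = (X=5/7, Y=2/7)
  d_2[X] = 5/7*5/7 + 2/7*5/7 = 5/7
  d_2[Y] = 5/7*2/7 + 2/7*2/7 = 2/7
d_2 = (X=5/7, Y=2/7)
  d_3[X] = 5/7*5/7 + 2/7*5/7 = 5/7
  d_3[Y] = 5/7*2/7 + 2/7*2/7 = 2/7
d_3 = (X=5/7, Y=2/7)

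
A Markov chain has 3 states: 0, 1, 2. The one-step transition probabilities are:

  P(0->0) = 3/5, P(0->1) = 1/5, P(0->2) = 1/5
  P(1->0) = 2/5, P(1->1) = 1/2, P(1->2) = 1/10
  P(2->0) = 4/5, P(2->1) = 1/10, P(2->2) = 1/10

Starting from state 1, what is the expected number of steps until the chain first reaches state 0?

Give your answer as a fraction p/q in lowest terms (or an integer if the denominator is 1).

Answer: 25/11

Derivation:
Let h_i = expected steps to first reach 0 from state i.
Boundary: h_0 = 0.
First-step equations for the other states:
  h_1 = 1 + 2/5*h_0 + 1/2*h_1 + 1/10*h_2
  h_2 = 1 + 4/5*h_0 + 1/10*h_1 + 1/10*h_2

Substituting h_0 = 0 and rearranging gives the linear system (I - Q) h = 1:
  [1/2, -1/10] . (h_1, h_2) = 1
  [-1/10, 9/10] . (h_1, h_2) = 1

Solving yields:
  h_1 = 25/11
  h_2 = 15/11

Starting state is 1, so the expected hitting time is h_1 = 25/11.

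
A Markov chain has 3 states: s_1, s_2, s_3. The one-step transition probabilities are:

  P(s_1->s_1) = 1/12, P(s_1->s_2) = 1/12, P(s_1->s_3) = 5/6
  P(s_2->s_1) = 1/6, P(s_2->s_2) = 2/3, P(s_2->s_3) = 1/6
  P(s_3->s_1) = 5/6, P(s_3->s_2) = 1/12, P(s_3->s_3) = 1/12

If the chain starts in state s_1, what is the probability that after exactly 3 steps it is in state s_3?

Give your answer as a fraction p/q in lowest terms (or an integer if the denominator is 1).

Computing P^3 by repeated multiplication:
P^1 =
  s_1: [1/12, 1/12, 5/6]
  s_2: [1/6, 2/3, 1/6]
  s_3: [5/6, 1/12, 1/12]
P^2 =
  s_1: [103/144, 19/144, 11/72]
  s_2: [19/72, 17/36, 19/72]
  s_3: [11/72, 19/144, 103/144]
P^3 =
  s_1: [361/1728, 277/1728, 545/864]
  s_2: [277/864, 155/432, 277/864]
  s_3: [545/864, 277/1728, 361/1728]

(P^3)[s_1 -> s_3] = 545/864

Answer: 545/864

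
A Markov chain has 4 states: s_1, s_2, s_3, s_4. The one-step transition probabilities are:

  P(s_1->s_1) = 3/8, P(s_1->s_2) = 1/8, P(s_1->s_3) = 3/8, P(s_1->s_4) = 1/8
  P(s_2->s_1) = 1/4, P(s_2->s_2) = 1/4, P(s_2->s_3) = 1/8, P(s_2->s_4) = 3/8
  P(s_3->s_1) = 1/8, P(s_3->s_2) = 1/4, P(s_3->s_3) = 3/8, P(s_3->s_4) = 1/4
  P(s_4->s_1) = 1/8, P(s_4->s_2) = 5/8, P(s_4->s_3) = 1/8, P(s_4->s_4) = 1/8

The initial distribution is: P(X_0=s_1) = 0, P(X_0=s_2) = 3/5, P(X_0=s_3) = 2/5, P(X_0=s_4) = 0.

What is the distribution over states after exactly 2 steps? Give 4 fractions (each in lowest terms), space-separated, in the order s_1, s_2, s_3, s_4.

Propagating the distribution step by step (d_{t+1} = d_t * P):
d_0 = (s_1=0, s_2=3/5, s_3=2/5, s_4=0)
  d_1[s_1] = 0*3/8 + 3/5*1/4 + 2/5*1/8 + 0*1/8 = 1/5
  d_1[s_2] = 0*1/8 + 3/5*1/4 + 2/5*1/4 + 0*5/8 = 1/4
  d_1[s_3] = 0*3/8 + 3/5*1/8 + 2/5*3/8 + 0*1/8 = 9/40
  d_1[s_4] = 0*1/8 + 3/5*3/8 + 2/5*1/4 + 0*1/8 = 13/40
d_1 = (s_1=1/5, s_2=1/4, s_3=9/40, s_4=13/40)
  d_2[s_1] = 1/5*3/8 + 1/4*1/4 + 9/40*1/8 + 13/40*1/8 = 33/160
  d_2[s_2] = 1/5*1/8 + 1/4*1/4 + 9/40*1/4 + 13/40*5/8 = 111/320
  d_2[s_3] = 1/5*3/8 + 1/4*1/8 + 9/40*3/8 + 13/40*1/8 = 37/160
  d_2[s_4] = 1/5*1/8 + 1/4*3/8 + 9/40*1/4 + 13/40*1/8 = 69/320
d_2 = (s_1=33/160, s_2=111/320, s_3=37/160, s_4=69/320)

Answer: 33/160 111/320 37/160 69/320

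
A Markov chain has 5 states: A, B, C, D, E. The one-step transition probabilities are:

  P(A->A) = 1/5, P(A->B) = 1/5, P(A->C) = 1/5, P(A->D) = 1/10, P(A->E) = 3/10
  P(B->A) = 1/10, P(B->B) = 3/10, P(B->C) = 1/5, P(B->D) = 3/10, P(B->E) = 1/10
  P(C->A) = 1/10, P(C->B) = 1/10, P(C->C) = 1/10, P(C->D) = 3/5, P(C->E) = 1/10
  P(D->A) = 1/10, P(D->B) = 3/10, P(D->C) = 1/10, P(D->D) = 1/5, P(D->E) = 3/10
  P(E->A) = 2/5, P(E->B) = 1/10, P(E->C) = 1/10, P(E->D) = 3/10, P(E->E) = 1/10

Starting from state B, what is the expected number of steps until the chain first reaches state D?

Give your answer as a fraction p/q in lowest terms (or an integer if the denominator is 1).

Let h_i = expected steps to first reach D from state i.
Boundary: h_D = 0.
First-step equations for the other states:
  h_A = 1 + 1/5*h_A + 1/5*h_B + 1/5*h_C + 1/10*h_D + 3/10*h_E
  h_B = 1 + 1/10*h_A + 3/10*h_B + 1/5*h_C + 3/10*h_D + 1/10*h_E
  h_C = 1 + 1/10*h_A + 1/10*h_B + 1/10*h_C + 3/5*h_D + 1/10*h_E
  h_E = 1 + 2/5*h_A + 1/10*h_B + 1/10*h_C + 3/10*h_D + 1/10*h_E

Substituting h_D = 0 and rearranging gives the linear system (I - Q) h = 1:
  [4/5, -1/5, -1/5, -3/10] . (h_A, h_B, h_C, h_E) = 1
  [-1/10, 7/10, -1/5, -1/10] . (h_A, h_B, h_C, h_E) = 1
  [-1/10, -1/10, 9/10, -1/10] . (h_A, h_B, h_C, h_E) = 1
  [-2/5, -1/10, -1/10, 9/10] . (h_A, h_B, h_C, h_E) = 1

Solving yields:
  h_A = 11500/2957
  h_B = 9240/2957
  h_C = 6720/2957
  h_E = 10170/2957

Starting state is B, so the expected hitting time is h_B = 9240/2957.

Answer: 9240/2957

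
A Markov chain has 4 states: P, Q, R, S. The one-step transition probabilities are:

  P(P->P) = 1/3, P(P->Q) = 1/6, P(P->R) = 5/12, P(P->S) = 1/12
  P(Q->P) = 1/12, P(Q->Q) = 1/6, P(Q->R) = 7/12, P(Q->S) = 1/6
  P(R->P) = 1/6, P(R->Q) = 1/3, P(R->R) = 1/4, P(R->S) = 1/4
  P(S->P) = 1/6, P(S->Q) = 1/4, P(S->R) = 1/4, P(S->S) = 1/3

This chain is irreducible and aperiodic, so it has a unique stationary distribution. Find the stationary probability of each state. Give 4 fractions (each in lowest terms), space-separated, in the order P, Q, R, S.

Answer: 53/302 37/151 109/302 33/151

Derivation:
The stationary distribution satisfies pi = pi * P, i.e.:
  pi_P = 1/3*pi_P + 1/12*pi_Q + 1/6*pi_R + 1/6*pi_S
  pi_Q = 1/6*pi_P + 1/6*pi_Q + 1/3*pi_R + 1/4*pi_S
  pi_R = 5/12*pi_P + 7/12*pi_Q + 1/4*pi_R + 1/4*pi_S
  pi_S = 1/12*pi_P + 1/6*pi_Q + 1/4*pi_R + 1/3*pi_S
with normalization: pi_P + pi_Q + pi_R + pi_S = 1.

Using the first 3 balance equations plus normalization, the linear system A*pi = b is:
  [-2/3, 1/12, 1/6, 1/6] . pi = 0
  [1/6, -5/6, 1/3, 1/4] . pi = 0
  [5/12, 7/12, -3/4, 1/4] . pi = 0
  [1, 1, 1, 1] . pi = 1

Solving yields:
  pi_P = 53/302
  pi_Q = 37/151
  pi_R = 109/302
  pi_S = 33/151

Verification (pi * P):
  53/302*1/3 + 37/151*1/12 + 109/302*1/6 + 33/151*1/6 = 53/302 = pi_P  (ok)
  53/302*1/6 + 37/151*1/6 + 109/302*1/3 + 33/151*1/4 = 37/151 = pi_Q  (ok)
  53/302*5/12 + 37/151*7/12 + 109/302*1/4 + 33/151*1/4 = 109/302 = pi_R  (ok)
  53/302*1/12 + 37/151*1/6 + 109/302*1/4 + 33/151*1/3 = 33/151 = pi_S  (ok)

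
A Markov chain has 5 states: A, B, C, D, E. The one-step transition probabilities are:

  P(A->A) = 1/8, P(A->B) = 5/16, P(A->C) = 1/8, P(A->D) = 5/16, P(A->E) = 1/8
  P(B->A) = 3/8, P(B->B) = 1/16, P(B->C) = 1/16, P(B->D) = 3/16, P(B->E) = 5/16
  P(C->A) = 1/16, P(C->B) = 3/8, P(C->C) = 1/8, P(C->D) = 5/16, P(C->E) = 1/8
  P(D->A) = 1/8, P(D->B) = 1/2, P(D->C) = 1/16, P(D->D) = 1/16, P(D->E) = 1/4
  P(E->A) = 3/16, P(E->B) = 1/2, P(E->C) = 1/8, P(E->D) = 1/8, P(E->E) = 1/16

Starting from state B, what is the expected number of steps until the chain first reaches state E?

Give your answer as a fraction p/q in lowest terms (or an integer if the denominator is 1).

Let h_i = expected steps to first reach E from state i.
Boundary: h_E = 0.
First-step equations for the other states:
  h_A = 1 + 1/8*h_A + 5/16*h_B + 1/8*h_C + 5/16*h_D + 1/8*h_E
  h_B = 1 + 3/8*h_A + 1/16*h_B + 1/16*h_C + 3/16*h_D + 5/16*h_E
  h_C = 1 + 1/16*h_A + 3/8*h_B + 1/8*h_C + 5/16*h_D + 1/8*h_E
  h_D = 1 + 1/8*h_A + 1/2*h_B + 1/16*h_C + 1/16*h_D + 1/4*h_E

Substituting h_E = 0 and rearranging gives the linear system (I - Q) h = 1:
  [7/8, -5/16, -1/8, -5/16] . (h_A, h_B, h_C, h_D) = 1
  [-3/8, 15/16, -1/16, -3/16] . (h_A, h_B, h_C, h_D) = 1
  [-1/16, -3/8, 7/8, -5/16] . (h_A, h_B, h_C, h_D) = 1
  [-1/8, -1/2, -1/16, 15/16] . (h_A, h_B, h_C, h_D) = 1

Solving yields:
  h_A = 104224/21535
  h_B = 89888/21535
  h_C = 103328/21535
  h_D = 91696/21535

Starting state is B, so the expected hitting time is h_B = 89888/21535.

Answer: 89888/21535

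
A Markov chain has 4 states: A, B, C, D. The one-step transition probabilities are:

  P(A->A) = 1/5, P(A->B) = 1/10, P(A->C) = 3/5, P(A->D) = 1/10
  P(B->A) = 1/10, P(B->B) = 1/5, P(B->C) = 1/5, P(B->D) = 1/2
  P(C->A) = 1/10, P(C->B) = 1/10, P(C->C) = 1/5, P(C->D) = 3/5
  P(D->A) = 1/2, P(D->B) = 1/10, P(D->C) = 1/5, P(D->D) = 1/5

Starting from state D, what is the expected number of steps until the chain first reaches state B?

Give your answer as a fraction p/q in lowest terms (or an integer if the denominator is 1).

Let h_i = expected steps to first reach B from state i.
Boundary: h_B = 0.
First-step equations for the other states:
  h_A = 1 + 1/5*h_A + 1/10*h_B + 3/5*h_C + 1/10*h_D
  h_C = 1 + 1/10*h_A + 1/10*h_B + 1/5*h_C + 3/5*h_D
  h_D = 1 + 1/2*h_A + 1/10*h_B + 1/5*h_C + 1/5*h_D

Substituting h_B = 0 and rearranging gives the linear system (I - Q) h = 1:
  [4/5, -3/5, -1/10] . (h_A, h_C, h_D) = 1
  [-1/10, 4/5, -3/5] . (h_A, h_C, h_D) = 1
  [-1/2, -1/5, 4/5] . (h_A, h_C, h_D) = 1

Solving yields:
  h_A = 10
  h_C = 10
  h_D = 10

Starting state is D, so the expected hitting time is h_D = 10.

Answer: 10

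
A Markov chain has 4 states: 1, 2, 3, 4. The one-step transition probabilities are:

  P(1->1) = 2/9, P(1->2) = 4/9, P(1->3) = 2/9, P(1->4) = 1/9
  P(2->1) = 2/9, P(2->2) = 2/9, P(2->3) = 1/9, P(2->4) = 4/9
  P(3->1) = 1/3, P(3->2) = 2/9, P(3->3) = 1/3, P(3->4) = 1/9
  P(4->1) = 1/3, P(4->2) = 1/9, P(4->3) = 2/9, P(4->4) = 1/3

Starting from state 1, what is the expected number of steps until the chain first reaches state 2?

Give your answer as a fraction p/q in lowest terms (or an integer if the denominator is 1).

Answer: 126/43

Derivation:
Let h_i = expected steps to first reach 2 from state i.
Boundary: h_2 = 0.
First-step equations for the other states:
  h_1 = 1 + 2/9*h_1 + 4/9*h_2 + 2/9*h_3 + 1/9*h_4
  h_3 = 1 + 1/3*h_1 + 2/9*h_2 + 1/3*h_3 + 1/9*h_4
  h_4 = 1 + 1/3*h_1 + 1/9*h_2 + 2/9*h_3 + 1/3*h_4

Substituting h_2 = 0 and rearranging gives the linear system (I - Q) h = 1:
  [7/9, -2/9, -1/9] . (h_1, h_3, h_4) = 1
  [-1/3, 2/3, -1/9] . (h_1, h_3, h_4) = 1
  [-1/3, -2/9, 2/3] . (h_1, h_3, h_4) = 1

Solving yields:
  h_1 = 126/43
  h_3 = 315/86
  h_4 = 180/43

Starting state is 1, so the expected hitting time is h_1 = 126/43.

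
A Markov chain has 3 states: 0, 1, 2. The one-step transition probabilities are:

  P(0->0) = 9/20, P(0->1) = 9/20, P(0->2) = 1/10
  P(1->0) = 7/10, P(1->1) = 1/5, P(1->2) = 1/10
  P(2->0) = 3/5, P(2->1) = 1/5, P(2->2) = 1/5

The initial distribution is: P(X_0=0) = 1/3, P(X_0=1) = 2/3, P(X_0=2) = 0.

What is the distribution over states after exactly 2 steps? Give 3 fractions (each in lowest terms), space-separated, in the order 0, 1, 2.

Propagating the distribution step by step (d_{t+1} = d_t * P):
d_0 = (0=1/3, 1=2/3, 2=0)
  d_1[0] = 1/3*9/20 + 2/3*7/10 + 0*3/5 = 37/60
  d_1[1] = 1/3*9/20 + 2/3*1/5 + 0*1/5 = 17/60
  d_1[2] = 1/3*1/10 + 2/3*1/10 + 0*1/5 = 1/10
d_1 = (0=37/60, 1=17/60, 2=1/10)
  d_2[0] = 37/60*9/20 + 17/60*7/10 + 1/10*3/5 = 643/1200
  d_2[1] = 37/60*9/20 + 17/60*1/5 + 1/10*1/5 = 17/48
  d_2[2] = 37/60*1/10 + 17/60*1/10 + 1/10*1/5 = 11/100
d_2 = (0=643/1200, 1=17/48, 2=11/100)

Answer: 643/1200 17/48 11/100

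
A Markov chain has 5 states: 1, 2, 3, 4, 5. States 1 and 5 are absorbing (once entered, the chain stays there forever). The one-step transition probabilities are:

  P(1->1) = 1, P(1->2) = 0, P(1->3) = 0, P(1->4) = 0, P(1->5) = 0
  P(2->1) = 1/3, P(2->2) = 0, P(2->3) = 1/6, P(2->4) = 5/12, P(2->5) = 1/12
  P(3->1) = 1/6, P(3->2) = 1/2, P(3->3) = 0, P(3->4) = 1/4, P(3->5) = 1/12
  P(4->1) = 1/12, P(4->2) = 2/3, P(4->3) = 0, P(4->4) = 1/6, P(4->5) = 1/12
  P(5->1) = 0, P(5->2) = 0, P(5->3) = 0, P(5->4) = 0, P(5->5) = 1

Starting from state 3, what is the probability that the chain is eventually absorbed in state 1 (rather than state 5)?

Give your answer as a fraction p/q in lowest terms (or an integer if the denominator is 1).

Let a_i = P(absorbed in 1 | start in state i).
Boundary conditions: a_1 = 1, a_5 = 0.
For each transient state i, a_i = sum_j P(i->j) * a_j:
  a_2 = 1/3*a_1 + 0*a_2 + 1/6*a_3 + 5/12*a_4 + 1/12*a_5
  a_3 = 1/6*a_1 + 1/2*a_2 + 0*a_3 + 1/4*a_4 + 1/12*a_5
  a_4 = 1/12*a_1 + 2/3*a_2 + 0*a_3 + 1/6*a_4 + 1/12*a_5

Substituting a_1 = 1 and a_5 = 0, rearrange to (I - Q) a = r where r[i] = P(i -> 1):
  [1, -1/6, -5/12] . (a_2, a_3, a_4) = 1/3
  [-1/2, 1, -1/4] . (a_2, a_3, a_4) = 1/6
  [-2/3, 0, 5/6] . (a_2, a_3, a_4) = 1/12

Solving yields:
  a_2 = 293/396
  a_3 = 281/396
  a_4 = 137/198

Starting state is 3, so the absorption probability is a_3 = 281/396.

Answer: 281/396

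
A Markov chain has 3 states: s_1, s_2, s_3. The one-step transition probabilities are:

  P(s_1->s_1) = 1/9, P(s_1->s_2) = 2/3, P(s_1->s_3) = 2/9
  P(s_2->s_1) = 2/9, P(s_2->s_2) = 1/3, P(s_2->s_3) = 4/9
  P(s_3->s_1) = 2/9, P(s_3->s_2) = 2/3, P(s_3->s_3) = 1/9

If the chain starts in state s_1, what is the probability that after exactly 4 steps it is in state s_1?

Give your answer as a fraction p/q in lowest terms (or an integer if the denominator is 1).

Computing P^4 by repeated multiplication:
P^1 =
  s_1: [1/9, 2/3, 2/9]
  s_2: [2/9, 1/3, 4/9]
  s_3: [2/9, 2/3, 1/9]
P^2 =
  s_1: [17/81, 4/9, 28/81]
  s_2: [16/81, 5/9, 20/81]
  s_3: [16/81, 4/9, 29/81]
P^3 =
  s_1: [145/729, 14/27, 206/729]
  s_2: [146/729, 13/27, 232/729]
  s_3: [146/729, 14/27, 205/729]
P^4 =
  s_1: [1313/6561, 40/81, 2008/6561]
  s_2: [1312/6561, 41/81, 1928/6561]
  s_3: [1312/6561, 40/81, 2009/6561]

(P^4)[s_1 -> s_1] = 1313/6561

Answer: 1313/6561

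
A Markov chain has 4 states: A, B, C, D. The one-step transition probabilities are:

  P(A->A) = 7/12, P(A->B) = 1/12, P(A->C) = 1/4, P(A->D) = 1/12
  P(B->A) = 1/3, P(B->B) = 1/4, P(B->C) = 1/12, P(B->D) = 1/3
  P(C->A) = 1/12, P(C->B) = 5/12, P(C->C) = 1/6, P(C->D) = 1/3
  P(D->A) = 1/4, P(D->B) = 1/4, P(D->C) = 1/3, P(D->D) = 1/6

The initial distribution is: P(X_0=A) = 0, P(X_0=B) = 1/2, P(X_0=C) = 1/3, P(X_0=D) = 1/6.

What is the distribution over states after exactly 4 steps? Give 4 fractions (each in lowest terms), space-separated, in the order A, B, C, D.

Propagating the distribution step by step (d_{t+1} = d_t * P):
d_0 = (A=0, B=1/2, C=1/3, D=1/6)
  d_1[A] = 0*7/12 + 1/2*1/3 + 1/3*1/12 + 1/6*1/4 = 17/72
  d_1[B] = 0*1/12 + 1/2*1/4 + 1/3*5/12 + 1/6*1/4 = 11/36
  d_1[C] = 0*1/4 + 1/2*1/12 + 1/3*1/6 + 1/6*1/3 = 11/72
  d_1[D] = 0*1/12 + 1/2*1/3 + 1/3*1/3 + 1/6*1/6 = 11/36
d_1 = (A=17/72, B=11/36, C=11/72, D=11/36)
  d_2[A] = 17/72*7/12 + 11/36*1/3 + 11/72*1/12 + 11/36*1/4 = 71/216
  d_2[B] = 17/72*1/12 + 11/36*1/4 + 11/72*5/12 + 11/36*1/4 = 17/72
  d_2[C] = 17/72*1/4 + 11/36*1/12 + 11/72*1/6 + 11/36*1/3 = 61/288
  d_2[D] = 17/72*1/12 + 11/36*1/3 + 11/72*1/3 + 11/36*1/6 = 193/864
d_2 = (A=71/216, B=17/72, C=61/288, D=193/864)
  d_3[A] = 71/216*7/12 + 17/72*1/3 + 61/288*1/12 + 193/864*1/4 = 1783/5184
  d_3[B] = 71/216*1/12 + 17/72*1/4 + 61/288*5/12 + 193/864*1/4 = 1195/5184
  d_3[C] = 71/216*1/4 + 17/72*1/12 + 61/288*1/6 + 193/864*1/3 = 1097/5184
  d_3[D] = 71/216*1/12 + 17/72*1/3 + 61/288*1/3 + 193/864*1/6 = 1109/5184
d_3 = (A=1783/5184, B=1195/5184, C=1097/5184, D=1109/5184)
  d_4[A] = 1783/5184*7/12 + 1195/5184*1/3 + 1097/5184*1/12 + 1109/5184*1/4 = 21685/62208
  d_4[B] = 1783/5184*1/12 + 1195/5184*1/4 + 1097/5184*5/12 + 1109/5184*1/4 = 3545/15552
  d_4[C] = 1783/5184*1/4 + 1195/5184*1/12 + 1097/5184*1/6 + 1109/5184*1/3 = 6587/31104
  d_4[D] = 1783/5184*1/12 + 1195/5184*1/3 + 1097/5184*1/3 + 1109/5184*1/6 = 13169/62208
d_4 = (A=21685/62208, B=3545/15552, C=6587/31104, D=13169/62208)

Answer: 21685/62208 3545/15552 6587/31104 13169/62208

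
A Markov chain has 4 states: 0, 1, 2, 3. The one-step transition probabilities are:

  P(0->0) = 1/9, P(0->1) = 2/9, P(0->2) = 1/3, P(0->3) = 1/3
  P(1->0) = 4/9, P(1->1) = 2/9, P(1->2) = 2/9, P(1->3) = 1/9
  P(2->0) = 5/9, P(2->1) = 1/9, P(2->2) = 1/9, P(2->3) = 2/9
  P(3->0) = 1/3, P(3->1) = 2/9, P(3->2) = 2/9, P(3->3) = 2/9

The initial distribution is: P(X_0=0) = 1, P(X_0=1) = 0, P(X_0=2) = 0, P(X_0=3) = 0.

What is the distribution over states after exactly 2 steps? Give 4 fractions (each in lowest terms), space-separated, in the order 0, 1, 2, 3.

Propagating the distribution step by step (d_{t+1} = d_t * P):
d_0 = (0=1, 1=0, 2=0, 3=0)
  d_1[0] = 1*1/9 + 0*4/9 + 0*5/9 + 0*1/3 = 1/9
  d_1[1] = 1*2/9 + 0*2/9 + 0*1/9 + 0*2/9 = 2/9
  d_1[2] = 1*1/3 + 0*2/9 + 0*1/9 + 0*2/9 = 1/3
  d_1[3] = 1*1/3 + 0*1/9 + 0*2/9 + 0*2/9 = 1/3
d_1 = (0=1/9, 1=2/9, 2=1/3, 3=1/3)
  d_2[0] = 1/9*1/9 + 2/9*4/9 + 1/3*5/9 + 1/3*1/3 = 11/27
  d_2[1] = 1/9*2/9 + 2/9*2/9 + 1/3*1/9 + 1/3*2/9 = 5/27
  d_2[2] = 1/9*1/3 + 2/9*2/9 + 1/3*1/9 + 1/3*2/9 = 16/81
  d_2[3] = 1/9*1/3 + 2/9*1/9 + 1/3*2/9 + 1/3*2/9 = 17/81
d_2 = (0=11/27, 1=5/27, 2=16/81, 3=17/81)

Answer: 11/27 5/27 16/81 17/81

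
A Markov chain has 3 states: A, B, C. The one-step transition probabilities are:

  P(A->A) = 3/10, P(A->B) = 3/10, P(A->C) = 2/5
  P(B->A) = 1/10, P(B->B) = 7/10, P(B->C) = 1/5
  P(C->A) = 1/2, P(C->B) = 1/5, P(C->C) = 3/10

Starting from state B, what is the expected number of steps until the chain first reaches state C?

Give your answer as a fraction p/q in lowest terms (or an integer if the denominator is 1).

Let h_i = expected steps to first reach C from state i.
Boundary: h_C = 0.
First-step equations for the other states:
  h_A = 1 + 3/10*h_A + 3/10*h_B + 2/5*h_C
  h_B = 1 + 1/10*h_A + 7/10*h_B + 1/5*h_C

Substituting h_C = 0 and rearranging gives the linear system (I - Q) h = 1:
  [7/10, -3/10] . (h_A, h_B) = 1
  [-1/10, 3/10] . (h_A, h_B) = 1

Solving yields:
  h_A = 10/3
  h_B = 40/9

Starting state is B, so the expected hitting time is h_B = 40/9.

Answer: 40/9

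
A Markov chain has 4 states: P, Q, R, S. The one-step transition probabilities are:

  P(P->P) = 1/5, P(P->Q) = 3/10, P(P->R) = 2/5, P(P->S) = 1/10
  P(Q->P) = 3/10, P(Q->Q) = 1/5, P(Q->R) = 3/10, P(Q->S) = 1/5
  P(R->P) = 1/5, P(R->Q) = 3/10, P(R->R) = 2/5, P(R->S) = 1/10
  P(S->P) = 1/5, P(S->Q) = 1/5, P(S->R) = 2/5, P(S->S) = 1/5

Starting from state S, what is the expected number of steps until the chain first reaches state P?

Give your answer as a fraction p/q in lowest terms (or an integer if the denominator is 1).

Answer: 505/113

Derivation:
Let h_i = expected steps to first reach P from state i.
Boundary: h_P = 0.
First-step equations for the other states:
  h_Q = 1 + 3/10*h_P + 1/5*h_Q + 3/10*h_R + 1/5*h_S
  h_R = 1 + 1/5*h_P + 3/10*h_Q + 2/5*h_R + 1/10*h_S
  h_S = 1 + 1/5*h_P + 1/5*h_Q + 2/5*h_R + 1/5*h_S

Substituting h_P = 0 and rearranging gives the linear system (I - Q) h = 1:
  [4/5, -3/10, -1/5] . (h_Q, h_R, h_S) = 1
  [-3/10, 3/5, -1/10] . (h_Q, h_R, h_S) = 1
  [-1/5, -2/5, 4/5] . (h_Q, h_R, h_S) = 1

Solving yields:
  h_Q = 455/113
  h_R = 500/113
  h_S = 505/113

Starting state is S, so the expected hitting time is h_S = 505/113.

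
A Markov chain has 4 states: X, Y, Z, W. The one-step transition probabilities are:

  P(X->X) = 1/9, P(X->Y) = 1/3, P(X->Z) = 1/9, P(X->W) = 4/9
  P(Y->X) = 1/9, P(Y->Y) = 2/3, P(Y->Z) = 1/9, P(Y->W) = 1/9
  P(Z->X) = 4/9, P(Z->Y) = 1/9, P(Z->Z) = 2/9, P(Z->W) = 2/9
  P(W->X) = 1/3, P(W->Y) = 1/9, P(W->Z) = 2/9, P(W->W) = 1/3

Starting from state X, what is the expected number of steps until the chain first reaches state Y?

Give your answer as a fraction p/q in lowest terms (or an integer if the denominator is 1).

Let h_i = expected steps to first reach Y from state i.
Boundary: h_Y = 0.
First-step equations for the other states:
  h_X = 1 + 1/9*h_X + 1/3*h_Y + 1/9*h_Z + 4/9*h_W
  h_Z = 1 + 4/9*h_X + 1/9*h_Y + 2/9*h_Z + 2/9*h_W
  h_W = 1 + 1/3*h_X + 1/9*h_Y + 2/9*h_Z + 1/3*h_W

Substituting h_Y = 0 and rearranging gives the linear system (I - Q) h = 1:
  [8/9, -1/9, -4/9] . (h_X, h_Z, h_W) = 1
  [-4/9, 7/9, -2/9] . (h_X, h_Z, h_W) = 1
  [-1/3, -2/9, 2/3] . (h_X, h_Z, h_W) = 1

Solving yields:
  h_X = 369/79
  h_Z = 441/79
  h_W = 450/79

Starting state is X, so the expected hitting time is h_X = 369/79.

Answer: 369/79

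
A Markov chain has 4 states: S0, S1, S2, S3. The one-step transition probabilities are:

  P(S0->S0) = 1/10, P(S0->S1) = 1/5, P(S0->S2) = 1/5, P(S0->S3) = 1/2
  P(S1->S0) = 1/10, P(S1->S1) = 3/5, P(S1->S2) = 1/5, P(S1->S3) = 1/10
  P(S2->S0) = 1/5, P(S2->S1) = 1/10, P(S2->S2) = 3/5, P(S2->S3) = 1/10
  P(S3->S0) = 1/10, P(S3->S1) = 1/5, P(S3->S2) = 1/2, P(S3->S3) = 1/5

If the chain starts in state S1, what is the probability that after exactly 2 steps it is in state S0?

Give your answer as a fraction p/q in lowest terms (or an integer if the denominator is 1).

Answer: 3/25

Derivation:
Computing P^2 by repeated multiplication:
P^1 =
  S0: [1/10, 1/5, 1/5, 1/2]
  S1: [1/10, 3/5, 1/5, 1/10]
  S2: [1/5, 1/10, 3/5, 1/10]
  S3: [1/10, 1/5, 1/2, 1/5]
P^2 =
  S0: [3/25, 13/50, 43/100, 19/100]
  S1: [3/25, 21/50, 31/100, 3/20]
  S2: [4/25, 9/50, 47/100, 19/100]
  S3: [3/20, 23/100, 23/50, 4/25]

(P^2)[S1 -> S0] = 3/25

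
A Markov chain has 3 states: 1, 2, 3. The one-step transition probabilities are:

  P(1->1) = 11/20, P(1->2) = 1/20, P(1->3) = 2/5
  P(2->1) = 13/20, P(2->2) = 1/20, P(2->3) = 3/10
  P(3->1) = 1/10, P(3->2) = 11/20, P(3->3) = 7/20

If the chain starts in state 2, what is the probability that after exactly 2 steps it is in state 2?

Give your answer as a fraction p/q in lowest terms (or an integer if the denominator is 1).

Answer: 1/5

Derivation:
Computing P^2 by repeated multiplication:
P^1 =
  1: [11/20, 1/20, 2/5]
  2: [13/20, 1/20, 3/10]
  3: [1/10, 11/20, 7/20]
P^2 =
  1: [3/8, 1/4, 3/8]
  2: [21/50, 1/5, 19/50]
  3: [179/400, 9/40, 131/400]

(P^2)[2 -> 2] = 1/5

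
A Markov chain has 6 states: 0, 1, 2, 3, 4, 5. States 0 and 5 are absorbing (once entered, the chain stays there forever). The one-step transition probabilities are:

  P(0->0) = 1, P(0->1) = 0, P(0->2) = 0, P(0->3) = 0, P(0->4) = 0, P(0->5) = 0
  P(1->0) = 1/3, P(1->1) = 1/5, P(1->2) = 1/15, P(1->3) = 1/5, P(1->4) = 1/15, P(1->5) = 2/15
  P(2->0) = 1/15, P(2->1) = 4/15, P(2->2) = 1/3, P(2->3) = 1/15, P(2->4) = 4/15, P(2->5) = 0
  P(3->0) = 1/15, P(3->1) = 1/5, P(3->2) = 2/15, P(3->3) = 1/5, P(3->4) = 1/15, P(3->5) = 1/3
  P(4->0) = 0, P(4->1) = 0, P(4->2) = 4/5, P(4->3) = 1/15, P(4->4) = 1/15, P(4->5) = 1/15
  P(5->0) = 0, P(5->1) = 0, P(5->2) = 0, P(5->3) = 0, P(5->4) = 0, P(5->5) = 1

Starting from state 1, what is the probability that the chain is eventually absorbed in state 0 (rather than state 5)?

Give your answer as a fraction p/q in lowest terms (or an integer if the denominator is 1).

Answer: 5979/9872

Derivation:
Let a_i = P(absorbed in 0 | start in state i).
Boundary conditions: a_0 = 1, a_5 = 0.
For each transient state i, a_i = sum_j P(i->j) * a_j:
  a_1 = 1/3*a_0 + 1/5*a_1 + 1/15*a_2 + 1/5*a_3 + 1/15*a_4 + 2/15*a_5
  a_2 = 1/15*a_0 + 4/15*a_1 + 1/3*a_2 + 1/15*a_3 + 4/15*a_4 + 0*a_5
  a_3 = 1/15*a_0 + 1/5*a_1 + 2/15*a_2 + 1/5*a_3 + 1/15*a_4 + 1/3*a_5
  a_4 = 0*a_0 + 0*a_1 + 4/5*a_2 + 1/15*a_3 + 1/15*a_4 + 1/15*a_5

Substituting a_0 = 1 and a_5 = 0, rearrange to (I - Q) a = r where r[i] = P(i -> 0):
  [4/5, -1/15, -1/5, -1/15] . (a_1, a_2, a_3, a_4) = 1/3
  [-4/15, 2/3, -1/15, -4/15] . (a_1, a_2, a_3, a_4) = 1/15
  [-1/5, -2/15, 4/5, -1/15] . (a_1, a_2, a_3, a_4) = 1/15
  [0, -4/5, -1/15, 14/15] . (a_1, a_2, a_3, a_4) = 0

Solving yields:
  a_1 = 5979/9872
  a_2 = 5873/9872
  a_3 = 1869/4936
  a_4 = 5301/9872

Starting state is 1, so the absorption probability is a_1 = 5979/9872.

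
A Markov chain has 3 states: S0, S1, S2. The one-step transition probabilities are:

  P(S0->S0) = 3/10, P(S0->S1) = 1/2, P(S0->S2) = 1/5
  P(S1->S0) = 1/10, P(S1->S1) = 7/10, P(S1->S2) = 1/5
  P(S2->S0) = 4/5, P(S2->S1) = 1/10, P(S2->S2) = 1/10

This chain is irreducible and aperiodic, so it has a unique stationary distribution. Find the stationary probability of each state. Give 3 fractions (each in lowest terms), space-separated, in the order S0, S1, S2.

Answer: 25/88 47/88 2/11

Derivation:
The stationary distribution satisfies pi = pi * P, i.e.:
  pi_S0 = 3/10*pi_S0 + 1/10*pi_S1 + 4/5*pi_S2
  pi_S1 = 1/2*pi_S0 + 7/10*pi_S1 + 1/10*pi_S2
  pi_S2 = 1/5*pi_S0 + 1/5*pi_S1 + 1/10*pi_S2
with normalization: pi_S0 + pi_S1 + pi_S2 = 1.

Using the first 2 balance equations plus normalization, the linear system A*pi = b is:
  [-7/10, 1/10, 4/5] . pi = 0
  [1/2, -3/10, 1/10] . pi = 0
  [1, 1, 1] . pi = 1

Solving yields:
  pi_S0 = 25/88
  pi_S1 = 47/88
  pi_S2 = 2/11

Verification (pi * P):
  25/88*3/10 + 47/88*1/10 + 2/11*4/5 = 25/88 = pi_S0  (ok)
  25/88*1/2 + 47/88*7/10 + 2/11*1/10 = 47/88 = pi_S1  (ok)
  25/88*1/5 + 47/88*1/5 + 2/11*1/10 = 2/11 = pi_S2  (ok)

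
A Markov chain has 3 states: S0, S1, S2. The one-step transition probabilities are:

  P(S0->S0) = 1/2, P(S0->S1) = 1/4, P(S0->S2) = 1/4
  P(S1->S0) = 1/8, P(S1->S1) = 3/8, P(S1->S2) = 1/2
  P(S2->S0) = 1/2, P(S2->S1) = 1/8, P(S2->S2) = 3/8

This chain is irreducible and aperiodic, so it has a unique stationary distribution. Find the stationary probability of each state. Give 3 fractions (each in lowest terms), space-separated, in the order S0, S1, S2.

Answer: 7/17 4/17 6/17

Derivation:
The stationary distribution satisfies pi = pi * P, i.e.:
  pi_S0 = 1/2*pi_S0 + 1/8*pi_S1 + 1/2*pi_S2
  pi_S1 = 1/4*pi_S0 + 3/8*pi_S1 + 1/8*pi_S2
  pi_S2 = 1/4*pi_S0 + 1/2*pi_S1 + 3/8*pi_S2
with normalization: pi_S0 + pi_S1 + pi_S2 = 1.

Using the first 2 balance equations plus normalization, the linear system A*pi = b is:
  [-1/2, 1/8, 1/2] . pi = 0
  [1/4, -5/8, 1/8] . pi = 0
  [1, 1, 1] . pi = 1

Solving yields:
  pi_S0 = 7/17
  pi_S1 = 4/17
  pi_S2 = 6/17

Verification (pi * P):
  7/17*1/2 + 4/17*1/8 + 6/17*1/2 = 7/17 = pi_S0  (ok)
  7/17*1/4 + 4/17*3/8 + 6/17*1/8 = 4/17 = pi_S1  (ok)
  7/17*1/4 + 4/17*1/2 + 6/17*3/8 = 6/17 = pi_S2  (ok)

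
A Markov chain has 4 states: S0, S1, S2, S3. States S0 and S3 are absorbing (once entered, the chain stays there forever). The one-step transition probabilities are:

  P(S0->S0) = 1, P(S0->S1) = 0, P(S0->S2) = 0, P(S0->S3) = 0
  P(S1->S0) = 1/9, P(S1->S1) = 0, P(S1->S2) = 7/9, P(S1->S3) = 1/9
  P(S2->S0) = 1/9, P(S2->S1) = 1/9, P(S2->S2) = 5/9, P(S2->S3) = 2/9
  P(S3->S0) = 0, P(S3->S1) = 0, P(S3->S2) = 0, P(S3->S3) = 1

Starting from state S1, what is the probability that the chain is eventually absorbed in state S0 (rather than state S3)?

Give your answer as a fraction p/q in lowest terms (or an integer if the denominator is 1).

Let a_i = P(absorbed in S0 | start in state i).
Boundary conditions: a_S0 = 1, a_S3 = 0.
For each transient state i, a_i = sum_j P(i->j) * a_j:
  a_S1 = 1/9*a_S0 + 0*a_S1 + 7/9*a_S2 + 1/9*a_S3
  a_S2 = 1/9*a_S0 + 1/9*a_S1 + 5/9*a_S2 + 2/9*a_S3

Substituting a_S0 = 1 and a_S3 = 0, rearrange to (I - Q) a = r where r[i] = P(i -> S0):
  [1, -7/9] . (a_S1, a_S2) = 1/9
  [-1/9, 4/9] . (a_S1, a_S2) = 1/9

Solving yields:
  a_S1 = 11/29
  a_S2 = 10/29

Starting state is S1, so the absorption probability is a_S1 = 11/29.

Answer: 11/29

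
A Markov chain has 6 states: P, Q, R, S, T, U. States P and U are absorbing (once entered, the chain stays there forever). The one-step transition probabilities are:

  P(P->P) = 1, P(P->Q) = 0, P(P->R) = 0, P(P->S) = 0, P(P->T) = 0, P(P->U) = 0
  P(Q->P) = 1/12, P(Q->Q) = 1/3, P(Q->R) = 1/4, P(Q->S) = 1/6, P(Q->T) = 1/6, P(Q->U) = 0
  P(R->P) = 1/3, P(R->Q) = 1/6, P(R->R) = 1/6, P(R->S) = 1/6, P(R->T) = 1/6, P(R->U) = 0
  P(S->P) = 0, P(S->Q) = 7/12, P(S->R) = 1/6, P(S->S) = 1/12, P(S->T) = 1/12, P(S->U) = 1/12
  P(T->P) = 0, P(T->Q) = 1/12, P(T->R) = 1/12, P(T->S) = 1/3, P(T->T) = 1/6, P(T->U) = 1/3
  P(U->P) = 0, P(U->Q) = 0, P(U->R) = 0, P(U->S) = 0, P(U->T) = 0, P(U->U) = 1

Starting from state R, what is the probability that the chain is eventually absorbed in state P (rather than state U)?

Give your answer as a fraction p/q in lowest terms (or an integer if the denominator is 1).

Let a_i = P(absorbed in P | start in state i).
Boundary conditions: a_P = 1, a_U = 0.
For each transient state i, a_i = sum_j P(i->j) * a_j:
  a_Q = 1/12*a_P + 1/3*a_Q + 1/4*a_R + 1/6*a_S + 1/6*a_T + 0*a_U
  a_R = 1/3*a_P + 1/6*a_Q + 1/6*a_R + 1/6*a_S + 1/6*a_T + 0*a_U
  a_S = 0*a_P + 7/12*a_Q + 1/6*a_R + 1/12*a_S + 1/12*a_T + 1/12*a_U
  a_T = 0*a_P + 1/12*a_Q + 1/12*a_R + 1/3*a_S + 1/6*a_T + 1/3*a_U

Substituting a_P = 1 and a_U = 0, rearrange to (I - Q) a = r where r[i] = P(i -> P):
  [2/3, -1/4, -1/6, -1/6] . (a_Q, a_R, a_S, a_T) = 1/12
  [-1/6, 5/6, -1/6, -1/6] . (a_Q, a_R, a_S, a_T) = 1/3
  [-7/12, -1/6, 11/12, -1/12] . (a_Q, a_R, a_S, a_T) = 0
  [-1/12, -1/12, -1/3, 5/6] . (a_Q, a_R, a_S, a_T) = 0

Solving yields:
  a_Q = 643/1046
  a_R = 368/523
  a_S = 1153/2092
  a_T = 737/2092

Starting state is R, so the absorption probability is a_R = 368/523.

Answer: 368/523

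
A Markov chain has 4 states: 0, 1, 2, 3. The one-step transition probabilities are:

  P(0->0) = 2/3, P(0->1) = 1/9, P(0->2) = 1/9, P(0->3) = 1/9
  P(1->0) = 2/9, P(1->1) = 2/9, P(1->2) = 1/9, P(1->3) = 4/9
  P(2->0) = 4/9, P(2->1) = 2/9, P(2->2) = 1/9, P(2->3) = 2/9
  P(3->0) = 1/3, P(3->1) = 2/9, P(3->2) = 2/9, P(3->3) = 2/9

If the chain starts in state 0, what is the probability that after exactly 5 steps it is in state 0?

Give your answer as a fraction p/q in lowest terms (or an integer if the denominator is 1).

Computing P^5 by repeated multiplication:
P^1 =
  0: [2/3, 1/9, 1/9, 1/9]
  1: [2/9, 2/9, 1/9, 4/9]
  2: [4/9, 2/9, 1/9, 2/9]
  3: [1/3, 2/9, 2/9, 2/9]
P^2 =
  0: [5/9, 4/27, 10/81, 14/81]
  1: [32/81, 16/81, 13/81, 20/81]
  2: [38/81, 14/81, 11/81, 2/9]
  3: [4/9, 5/27, 11/81, 19/81]
P^3 =
  0: [376/729, 13/81, 95/729, 47/243]
  1: [112/243, 130/729, 101/729, 2/9]
  2: [118/243, 124/729, 11/81, 152/729]
  3: [347/729, 14/81, 100/729, 52/243]
P^4 =
  0: [3293/6561, 1082/6561, 290/2187, 1316/6561]
  1: [3166/6561, 374/2187, 11/81, 1382/6561]
  2: [3224/6561, 368/2187, 881/6561, 1352/6561]
  3: [3202/6561, 1111/6561, 295/2187, 1363/6561]
P^5 =
  0: [29350/59049, 9829/59049, 7877/59049, 11993/59049]
  1: [9650/19683, 9956/59049, 7943/59049, 12200/59049]
  2: [29132/59049, 9898/59049, 7913/59049, 12106/59049]
  3: [29063/59049, 9920/59049, 7924/59049, 12142/59049]

(P^5)[0 -> 0] = 29350/59049

Answer: 29350/59049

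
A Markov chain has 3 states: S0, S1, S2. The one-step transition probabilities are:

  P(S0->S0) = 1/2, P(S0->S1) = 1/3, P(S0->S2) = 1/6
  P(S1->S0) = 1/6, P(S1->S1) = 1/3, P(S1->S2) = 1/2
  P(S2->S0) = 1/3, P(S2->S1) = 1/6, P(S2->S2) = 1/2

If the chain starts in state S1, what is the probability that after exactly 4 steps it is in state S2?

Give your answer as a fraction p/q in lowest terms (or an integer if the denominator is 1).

Answer: 125/324

Derivation:
Computing P^4 by repeated multiplication:
P^1 =
  S0: [1/2, 1/3, 1/6]
  S1: [1/6, 1/3, 1/2]
  S2: [1/3, 1/6, 1/2]
P^2 =
  S0: [13/36, 11/36, 1/3]
  S1: [11/36, 1/4, 4/9]
  S2: [13/36, 1/4, 7/18]
P^3 =
  S0: [37/108, 5/18, 41/108]
  S1: [37/108, 7/27, 43/108]
  S2: [19/54, 29/108, 41/108]
P^4 =
  S0: [223/648, 175/648, 125/324]
  S1: [25/72, 173/648, 125/324]
  S2: [25/72, 175/648, 31/81]

(P^4)[S1 -> S2] = 125/324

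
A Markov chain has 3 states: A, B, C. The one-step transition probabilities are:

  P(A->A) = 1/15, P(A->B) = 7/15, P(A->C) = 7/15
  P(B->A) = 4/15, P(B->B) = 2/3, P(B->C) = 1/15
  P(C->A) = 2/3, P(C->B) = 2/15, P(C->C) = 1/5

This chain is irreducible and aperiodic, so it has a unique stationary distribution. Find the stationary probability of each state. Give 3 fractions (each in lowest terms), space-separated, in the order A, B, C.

The stationary distribution satisfies pi = pi * P, i.e.:
  pi_A = 1/15*pi_A + 4/15*pi_B + 2/3*pi_C
  pi_B = 7/15*pi_A + 2/3*pi_B + 2/15*pi_C
  pi_C = 7/15*pi_A + 1/15*pi_B + 1/5*pi_C
with normalization: pi_A + pi_B + pi_C = 1.

Using the first 2 balance equations plus normalization, the linear system A*pi = b is:
  [-14/15, 4/15, 2/3] . pi = 0
  [7/15, -1/3, 2/15] . pi = 0
  [1, 1, 1] . pi = 1

Solving yields:
  pi_A = 29/99
  pi_B = 49/99
  pi_C = 7/33

Verification (pi * P):
  29/99*1/15 + 49/99*4/15 + 7/33*2/3 = 29/99 = pi_A  (ok)
  29/99*7/15 + 49/99*2/3 + 7/33*2/15 = 49/99 = pi_B  (ok)
  29/99*7/15 + 49/99*1/15 + 7/33*1/5 = 7/33 = pi_C  (ok)

Answer: 29/99 49/99 7/33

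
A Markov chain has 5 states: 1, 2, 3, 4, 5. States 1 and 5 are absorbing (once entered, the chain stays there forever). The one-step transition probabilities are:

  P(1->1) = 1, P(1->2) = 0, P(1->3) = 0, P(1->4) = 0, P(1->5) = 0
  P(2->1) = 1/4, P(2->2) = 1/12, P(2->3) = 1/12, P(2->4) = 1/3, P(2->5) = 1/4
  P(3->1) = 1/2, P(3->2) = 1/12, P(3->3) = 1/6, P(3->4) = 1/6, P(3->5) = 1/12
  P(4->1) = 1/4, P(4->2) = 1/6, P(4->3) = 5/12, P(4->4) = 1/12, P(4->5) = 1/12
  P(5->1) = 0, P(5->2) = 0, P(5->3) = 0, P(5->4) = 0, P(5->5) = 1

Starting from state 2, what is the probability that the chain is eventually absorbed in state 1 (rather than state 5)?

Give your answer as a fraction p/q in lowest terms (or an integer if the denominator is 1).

Let a_i = P(absorbed in 1 | start in state i).
Boundary conditions: a_1 = 1, a_5 = 0.
For each transient state i, a_i = sum_j P(i->j) * a_j:
  a_2 = 1/4*a_1 + 1/12*a_2 + 1/12*a_3 + 1/3*a_4 + 1/4*a_5
  a_3 = 1/2*a_1 + 1/12*a_2 + 1/6*a_3 + 1/6*a_4 + 1/12*a_5
  a_4 = 1/4*a_1 + 1/6*a_2 + 5/12*a_3 + 1/12*a_4 + 1/12*a_5

Substituting a_1 = 1 and a_5 = 0, rearrange to (I - Q) a = r where r[i] = P(i -> 1):
  [11/12, -1/12, -1/3] . (a_2, a_3, a_4) = 1/4
  [-1/12, 5/6, -1/6] . (a_2, a_3, a_4) = 1/2
  [-1/6, -5/12, 11/12] . (a_2, a_3, a_4) = 1/4

Solving yields:
  a_2 = 612/985
  a_3 = 801/985
  a_4 = 744/985

Starting state is 2, so the absorption probability is a_2 = 612/985.

Answer: 612/985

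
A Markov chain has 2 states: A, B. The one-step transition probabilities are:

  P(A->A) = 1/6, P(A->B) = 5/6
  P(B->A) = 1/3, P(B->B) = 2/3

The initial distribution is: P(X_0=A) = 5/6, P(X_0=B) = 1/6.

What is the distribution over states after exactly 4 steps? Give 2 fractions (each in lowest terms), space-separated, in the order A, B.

Propagating the distribution step by step (d_{t+1} = d_t * P):
d_0 = (A=5/6, B=1/6)
  d_1[A] = 5/6*1/6 + 1/6*1/3 = 7/36
  d_1[B] = 5/6*5/6 + 1/6*2/3 = 29/36
d_1 = (A=7/36, B=29/36)
  d_2[A] = 7/36*1/6 + 29/36*1/3 = 65/216
  d_2[B] = 7/36*5/6 + 29/36*2/3 = 151/216
d_2 = (A=65/216, B=151/216)
  d_3[A] = 65/216*1/6 + 151/216*1/3 = 367/1296
  d_3[B] = 65/216*5/6 + 151/216*2/3 = 929/1296
d_3 = (A=367/1296, B=929/1296)
  d_4[A] = 367/1296*1/6 + 929/1296*1/3 = 2225/7776
  d_4[B] = 367/1296*5/6 + 929/1296*2/3 = 5551/7776
d_4 = (A=2225/7776, B=5551/7776)

Answer: 2225/7776 5551/7776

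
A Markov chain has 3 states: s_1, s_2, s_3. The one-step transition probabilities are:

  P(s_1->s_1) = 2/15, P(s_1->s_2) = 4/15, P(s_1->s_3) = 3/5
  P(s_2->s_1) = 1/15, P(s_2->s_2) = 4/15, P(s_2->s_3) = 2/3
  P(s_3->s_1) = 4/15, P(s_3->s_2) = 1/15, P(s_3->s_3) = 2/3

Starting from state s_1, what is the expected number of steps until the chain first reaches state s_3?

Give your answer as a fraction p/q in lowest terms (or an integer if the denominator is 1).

Let h_i = expected steps to first reach s_3 from state i.
Boundary: h_s_3 = 0.
First-step equations for the other states:
  h_s_1 = 1 + 2/15*h_s_1 + 4/15*h_s_2 + 3/5*h_s_3
  h_s_2 = 1 + 1/15*h_s_1 + 4/15*h_s_2 + 2/3*h_s_3

Substituting h_s_3 = 0 and rearranging gives the linear system (I - Q) h = 1:
  [13/15, -4/15] . (h_s_1, h_s_2) = 1
  [-1/15, 11/15] . (h_s_1, h_s_2) = 1

Solving yields:
  h_s_1 = 225/139
  h_s_2 = 210/139

Starting state is s_1, so the expected hitting time is h_s_1 = 225/139.

Answer: 225/139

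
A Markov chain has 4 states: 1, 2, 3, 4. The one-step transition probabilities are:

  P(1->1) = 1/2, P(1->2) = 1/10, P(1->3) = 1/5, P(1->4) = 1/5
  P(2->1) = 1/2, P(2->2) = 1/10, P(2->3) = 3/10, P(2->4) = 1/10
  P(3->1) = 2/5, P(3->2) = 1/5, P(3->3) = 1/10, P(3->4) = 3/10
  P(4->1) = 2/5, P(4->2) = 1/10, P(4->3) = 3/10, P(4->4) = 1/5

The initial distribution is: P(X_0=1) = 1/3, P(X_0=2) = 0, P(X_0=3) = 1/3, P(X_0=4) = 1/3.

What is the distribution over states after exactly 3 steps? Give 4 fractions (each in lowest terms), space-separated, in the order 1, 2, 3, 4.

Propagating the distribution step by step (d_{t+1} = d_t * P):
d_0 = (1=1/3, 2=0, 3=1/3, 4=1/3)
  d_1[1] = 1/3*1/2 + 0*1/2 + 1/3*2/5 + 1/3*2/5 = 13/30
  d_1[2] = 1/3*1/10 + 0*1/10 + 1/3*1/5 + 1/3*1/10 = 2/15
  d_1[3] = 1/3*1/5 + 0*3/10 + 1/3*1/10 + 1/3*3/10 = 1/5
  d_1[4] = 1/3*1/5 + 0*1/10 + 1/3*3/10 + 1/3*1/5 = 7/30
d_1 = (1=13/30, 2=2/15, 3=1/5, 4=7/30)
  d_2[1] = 13/30*1/2 + 2/15*1/2 + 1/5*2/5 + 7/30*2/5 = 137/300
  d_2[2] = 13/30*1/10 + 2/15*1/10 + 1/5*1/5 + 7/30*1/10 = 3/25
  d_2[3] = 13/30*1/5 + 2/15*3/10 + 1/5*1/10 + 7/30*3/10 = 13/60
  d_2[4] = 13/30*1/5 + 2/15*1/10 + 1/5*3/10 + 7/30*1/5 = 31/150
d_2 = (1=137/300, 2=3/25, 3=13/60, 4=31/150)
  d_3[1] = 137/300*1/2 + 3/25*1/2 + 13/60*2/5 + 31/150*2/5 = 1373/3000
  d_3[2] = 137/300*1/10 + 3/25*1/10 + 13/60*1/5 + 31/150*1/10 = 73/600
  d_3[3] = 137/300*1/5 + 3/25*3/10 + 13/60*1/10 + 31/150*3/10 = 211/1000
  d_3[4] = 137/300*1/5 + 3/25*1/10 + 13/60*3/10 + 31/150*1/5 = 629/3000
d_3 = (1=1373/3000, 2=73/600, 3=211/1000, 4=629/3000)

Answer: 1373/3000 73/600 211/1000 629/3000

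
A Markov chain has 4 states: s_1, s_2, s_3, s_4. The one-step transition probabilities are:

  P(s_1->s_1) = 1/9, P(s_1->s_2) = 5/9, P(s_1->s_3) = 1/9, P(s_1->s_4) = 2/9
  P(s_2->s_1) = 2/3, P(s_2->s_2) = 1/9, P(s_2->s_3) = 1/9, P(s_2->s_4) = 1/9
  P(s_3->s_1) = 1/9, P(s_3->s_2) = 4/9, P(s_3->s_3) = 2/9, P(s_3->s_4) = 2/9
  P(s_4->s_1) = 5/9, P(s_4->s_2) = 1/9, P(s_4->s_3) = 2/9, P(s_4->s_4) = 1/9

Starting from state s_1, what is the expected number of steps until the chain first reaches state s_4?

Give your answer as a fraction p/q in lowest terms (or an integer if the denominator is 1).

Let h_i = expected steps to first reach s_4 from state i.
Boundary: h_s_4 = 0.
First-step equations for the other states:
  h_s_1 = 1 + 1/9*h_s_1 + 5/9*h_s_2 + 1/9*h_s_3 + 2/9*h_s_4
  h_s_2 = 1 + 2/3*h_s_1 + 1/9*h_s_2 + 1/9*h_s_3 + 1/9*h_s_4
  h_s_3 = 1 + 1/9*h_s_1 + 4/9*h_s_2 + 2/9*h_s_3 + 2/9*h_s_4

Substituting h_s_4 = 0 and rearranging gives the linear system (I - Q) h = 1:
  [8/9, -5/9, -1/9] . (h_s_1, h_s_2, h_s_3) = 1
  [-2/3, 8/9, -1/9] . (h_s_1, h_s_2, h_s_3) = 1
  [-1/9, -4/9, 7/9] . (h_s_1, h_s_2, h_s_3) = 1

Solving yields:
  h_s_1 = 72/13
  h_s_2 = 1008/169
  h_s_3 = 927/169

Starting state is s_1, so the expected hitting time is h_s_1 = 72/13.

Answer: 72/13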